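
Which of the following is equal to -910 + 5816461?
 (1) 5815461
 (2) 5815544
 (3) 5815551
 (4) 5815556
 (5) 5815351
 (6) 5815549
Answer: 3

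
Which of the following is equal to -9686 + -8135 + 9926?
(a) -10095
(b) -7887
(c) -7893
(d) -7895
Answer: d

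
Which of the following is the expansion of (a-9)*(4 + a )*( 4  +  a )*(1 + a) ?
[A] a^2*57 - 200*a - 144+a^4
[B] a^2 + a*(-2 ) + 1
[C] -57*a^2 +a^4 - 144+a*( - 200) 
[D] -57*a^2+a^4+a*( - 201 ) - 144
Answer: C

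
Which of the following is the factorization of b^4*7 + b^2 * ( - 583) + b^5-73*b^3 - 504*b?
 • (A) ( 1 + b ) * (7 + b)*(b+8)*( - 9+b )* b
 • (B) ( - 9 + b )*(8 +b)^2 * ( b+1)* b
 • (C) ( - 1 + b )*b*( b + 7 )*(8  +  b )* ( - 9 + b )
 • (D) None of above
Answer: A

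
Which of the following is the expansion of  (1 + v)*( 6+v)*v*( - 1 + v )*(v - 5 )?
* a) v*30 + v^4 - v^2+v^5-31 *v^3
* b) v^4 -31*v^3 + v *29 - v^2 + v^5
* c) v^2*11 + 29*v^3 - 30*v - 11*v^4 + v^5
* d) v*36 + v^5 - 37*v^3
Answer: a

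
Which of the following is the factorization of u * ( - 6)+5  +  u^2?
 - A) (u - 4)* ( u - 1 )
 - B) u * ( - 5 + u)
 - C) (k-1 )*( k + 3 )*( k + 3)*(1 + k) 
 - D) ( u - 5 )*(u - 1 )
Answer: D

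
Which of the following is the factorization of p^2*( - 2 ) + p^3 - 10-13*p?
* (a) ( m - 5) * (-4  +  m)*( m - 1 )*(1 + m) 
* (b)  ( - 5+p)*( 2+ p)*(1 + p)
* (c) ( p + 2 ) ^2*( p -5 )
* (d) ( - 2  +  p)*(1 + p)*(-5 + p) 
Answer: b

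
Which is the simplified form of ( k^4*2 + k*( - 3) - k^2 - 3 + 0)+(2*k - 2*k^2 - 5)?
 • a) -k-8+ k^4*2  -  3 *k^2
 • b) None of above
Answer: a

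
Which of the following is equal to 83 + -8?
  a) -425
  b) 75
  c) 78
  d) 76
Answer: b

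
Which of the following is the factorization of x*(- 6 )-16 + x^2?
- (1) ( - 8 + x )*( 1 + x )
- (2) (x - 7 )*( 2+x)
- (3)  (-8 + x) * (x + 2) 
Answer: 3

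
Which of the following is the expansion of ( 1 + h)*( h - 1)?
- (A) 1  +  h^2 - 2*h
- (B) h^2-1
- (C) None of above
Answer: B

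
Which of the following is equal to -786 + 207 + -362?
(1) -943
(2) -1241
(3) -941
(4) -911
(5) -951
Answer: 3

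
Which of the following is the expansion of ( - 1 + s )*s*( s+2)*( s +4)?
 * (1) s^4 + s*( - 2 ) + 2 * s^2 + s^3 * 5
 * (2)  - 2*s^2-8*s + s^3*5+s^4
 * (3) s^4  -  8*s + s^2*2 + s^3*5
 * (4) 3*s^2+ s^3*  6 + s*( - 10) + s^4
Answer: 3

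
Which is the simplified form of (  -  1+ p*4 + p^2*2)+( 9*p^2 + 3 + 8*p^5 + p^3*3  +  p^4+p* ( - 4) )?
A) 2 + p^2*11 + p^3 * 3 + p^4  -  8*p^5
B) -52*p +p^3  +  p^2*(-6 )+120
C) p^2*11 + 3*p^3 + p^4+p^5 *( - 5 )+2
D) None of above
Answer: D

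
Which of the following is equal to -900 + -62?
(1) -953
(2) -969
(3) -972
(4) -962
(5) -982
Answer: 4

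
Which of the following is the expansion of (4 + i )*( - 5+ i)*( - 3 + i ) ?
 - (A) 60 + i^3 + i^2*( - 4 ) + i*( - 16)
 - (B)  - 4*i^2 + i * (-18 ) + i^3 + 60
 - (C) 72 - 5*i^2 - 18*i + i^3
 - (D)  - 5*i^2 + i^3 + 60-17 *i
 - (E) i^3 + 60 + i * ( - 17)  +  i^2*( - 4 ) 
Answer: E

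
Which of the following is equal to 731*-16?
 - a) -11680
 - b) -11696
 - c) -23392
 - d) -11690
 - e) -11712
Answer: b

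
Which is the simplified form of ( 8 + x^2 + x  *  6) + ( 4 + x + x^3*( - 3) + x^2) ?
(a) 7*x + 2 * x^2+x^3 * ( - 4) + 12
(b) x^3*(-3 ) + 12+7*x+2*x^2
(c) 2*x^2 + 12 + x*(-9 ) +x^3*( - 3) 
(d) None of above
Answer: b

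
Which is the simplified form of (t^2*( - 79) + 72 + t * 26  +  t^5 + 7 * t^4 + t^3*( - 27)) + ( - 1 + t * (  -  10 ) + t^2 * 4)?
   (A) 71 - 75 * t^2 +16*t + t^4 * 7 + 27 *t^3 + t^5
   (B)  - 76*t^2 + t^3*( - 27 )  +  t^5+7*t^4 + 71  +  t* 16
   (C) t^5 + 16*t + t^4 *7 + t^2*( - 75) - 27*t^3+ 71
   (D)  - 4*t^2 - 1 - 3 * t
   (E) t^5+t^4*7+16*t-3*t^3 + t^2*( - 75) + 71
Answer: C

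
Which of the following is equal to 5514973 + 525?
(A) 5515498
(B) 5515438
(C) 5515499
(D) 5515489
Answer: A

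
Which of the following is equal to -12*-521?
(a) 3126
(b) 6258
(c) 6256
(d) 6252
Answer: d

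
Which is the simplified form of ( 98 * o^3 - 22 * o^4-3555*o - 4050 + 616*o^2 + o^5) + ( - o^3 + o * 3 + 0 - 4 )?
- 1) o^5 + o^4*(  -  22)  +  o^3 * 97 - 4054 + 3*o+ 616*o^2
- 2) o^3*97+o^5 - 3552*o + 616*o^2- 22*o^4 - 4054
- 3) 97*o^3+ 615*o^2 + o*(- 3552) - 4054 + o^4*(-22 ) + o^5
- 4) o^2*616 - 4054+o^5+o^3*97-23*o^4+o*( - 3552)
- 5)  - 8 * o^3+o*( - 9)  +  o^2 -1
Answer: 2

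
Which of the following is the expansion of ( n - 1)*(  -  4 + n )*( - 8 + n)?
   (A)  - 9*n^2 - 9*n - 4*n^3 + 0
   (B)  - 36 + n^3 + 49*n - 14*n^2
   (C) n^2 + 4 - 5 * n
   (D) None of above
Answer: D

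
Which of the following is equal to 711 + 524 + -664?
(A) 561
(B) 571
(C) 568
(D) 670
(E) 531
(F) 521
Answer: B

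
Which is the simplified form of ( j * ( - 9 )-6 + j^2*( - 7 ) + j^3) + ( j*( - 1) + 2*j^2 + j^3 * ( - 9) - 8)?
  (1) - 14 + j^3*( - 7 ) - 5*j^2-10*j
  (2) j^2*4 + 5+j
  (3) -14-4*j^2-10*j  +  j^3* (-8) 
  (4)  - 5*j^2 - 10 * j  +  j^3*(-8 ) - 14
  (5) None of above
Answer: 4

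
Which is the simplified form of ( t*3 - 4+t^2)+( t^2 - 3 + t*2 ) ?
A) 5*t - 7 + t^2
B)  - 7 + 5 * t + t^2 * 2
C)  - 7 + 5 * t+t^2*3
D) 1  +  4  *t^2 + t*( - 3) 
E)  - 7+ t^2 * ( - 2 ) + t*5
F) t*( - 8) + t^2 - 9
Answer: B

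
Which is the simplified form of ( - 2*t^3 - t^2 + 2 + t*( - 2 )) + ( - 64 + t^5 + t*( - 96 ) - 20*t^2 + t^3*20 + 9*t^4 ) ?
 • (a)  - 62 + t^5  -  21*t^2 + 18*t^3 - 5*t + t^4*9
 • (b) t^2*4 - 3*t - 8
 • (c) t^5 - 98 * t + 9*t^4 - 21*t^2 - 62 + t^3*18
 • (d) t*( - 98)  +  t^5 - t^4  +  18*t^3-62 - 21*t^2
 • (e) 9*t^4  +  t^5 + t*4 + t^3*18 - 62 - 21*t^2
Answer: c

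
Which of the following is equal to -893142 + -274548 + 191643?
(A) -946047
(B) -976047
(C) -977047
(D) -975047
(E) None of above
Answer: B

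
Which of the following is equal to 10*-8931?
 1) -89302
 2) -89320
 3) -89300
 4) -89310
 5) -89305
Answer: 4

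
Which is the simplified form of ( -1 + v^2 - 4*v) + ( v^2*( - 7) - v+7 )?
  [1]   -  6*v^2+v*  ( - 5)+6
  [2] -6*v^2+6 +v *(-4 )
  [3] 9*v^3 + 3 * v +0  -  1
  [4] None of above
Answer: 1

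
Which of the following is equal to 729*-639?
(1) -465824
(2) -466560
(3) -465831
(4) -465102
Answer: 3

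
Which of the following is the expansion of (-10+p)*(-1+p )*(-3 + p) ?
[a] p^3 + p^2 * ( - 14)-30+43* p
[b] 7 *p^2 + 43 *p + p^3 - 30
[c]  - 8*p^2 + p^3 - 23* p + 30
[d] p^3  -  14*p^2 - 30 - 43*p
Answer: a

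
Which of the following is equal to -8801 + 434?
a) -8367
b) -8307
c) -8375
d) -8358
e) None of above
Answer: a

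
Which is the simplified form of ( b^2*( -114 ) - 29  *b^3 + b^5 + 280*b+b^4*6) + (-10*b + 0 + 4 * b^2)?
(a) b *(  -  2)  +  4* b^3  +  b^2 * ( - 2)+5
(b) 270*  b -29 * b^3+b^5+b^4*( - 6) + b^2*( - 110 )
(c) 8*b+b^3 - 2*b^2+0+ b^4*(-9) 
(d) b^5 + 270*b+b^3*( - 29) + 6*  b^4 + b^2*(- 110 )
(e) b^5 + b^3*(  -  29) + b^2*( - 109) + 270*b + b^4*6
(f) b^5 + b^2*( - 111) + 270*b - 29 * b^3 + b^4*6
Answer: d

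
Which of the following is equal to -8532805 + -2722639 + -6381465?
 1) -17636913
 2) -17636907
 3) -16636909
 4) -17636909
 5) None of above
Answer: 4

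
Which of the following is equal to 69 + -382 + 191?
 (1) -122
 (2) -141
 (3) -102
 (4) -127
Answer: 1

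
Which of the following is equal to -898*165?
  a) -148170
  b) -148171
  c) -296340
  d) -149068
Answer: a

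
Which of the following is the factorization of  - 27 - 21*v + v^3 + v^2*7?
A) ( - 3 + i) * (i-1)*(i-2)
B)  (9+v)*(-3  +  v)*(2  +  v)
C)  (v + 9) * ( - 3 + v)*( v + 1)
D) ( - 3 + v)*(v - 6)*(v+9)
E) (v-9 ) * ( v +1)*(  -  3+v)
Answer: C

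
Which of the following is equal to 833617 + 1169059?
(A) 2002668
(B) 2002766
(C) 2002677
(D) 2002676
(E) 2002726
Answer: D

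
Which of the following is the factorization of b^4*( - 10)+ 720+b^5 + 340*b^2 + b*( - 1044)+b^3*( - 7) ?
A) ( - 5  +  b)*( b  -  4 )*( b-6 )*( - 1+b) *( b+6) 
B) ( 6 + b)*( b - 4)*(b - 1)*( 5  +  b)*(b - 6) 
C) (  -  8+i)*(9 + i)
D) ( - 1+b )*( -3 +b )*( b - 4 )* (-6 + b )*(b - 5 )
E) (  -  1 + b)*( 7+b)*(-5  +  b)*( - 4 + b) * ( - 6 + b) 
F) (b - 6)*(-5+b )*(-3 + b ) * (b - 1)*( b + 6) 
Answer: A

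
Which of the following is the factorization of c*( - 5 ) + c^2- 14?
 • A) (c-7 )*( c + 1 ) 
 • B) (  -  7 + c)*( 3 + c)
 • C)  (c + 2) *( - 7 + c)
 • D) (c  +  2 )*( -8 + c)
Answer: C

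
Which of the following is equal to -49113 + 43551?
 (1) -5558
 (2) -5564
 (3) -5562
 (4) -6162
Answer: 3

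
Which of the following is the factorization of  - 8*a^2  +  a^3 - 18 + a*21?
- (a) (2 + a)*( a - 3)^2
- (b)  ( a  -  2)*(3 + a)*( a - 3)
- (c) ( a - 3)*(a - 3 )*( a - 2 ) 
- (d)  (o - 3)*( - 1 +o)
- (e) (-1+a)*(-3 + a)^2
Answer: c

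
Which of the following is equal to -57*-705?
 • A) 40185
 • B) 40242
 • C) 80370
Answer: A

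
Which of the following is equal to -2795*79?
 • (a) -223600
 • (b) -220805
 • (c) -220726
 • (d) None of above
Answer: b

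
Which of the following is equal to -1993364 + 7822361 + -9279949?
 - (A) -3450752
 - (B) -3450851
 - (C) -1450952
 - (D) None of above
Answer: D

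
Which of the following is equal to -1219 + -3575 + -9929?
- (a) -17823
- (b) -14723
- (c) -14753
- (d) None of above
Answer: b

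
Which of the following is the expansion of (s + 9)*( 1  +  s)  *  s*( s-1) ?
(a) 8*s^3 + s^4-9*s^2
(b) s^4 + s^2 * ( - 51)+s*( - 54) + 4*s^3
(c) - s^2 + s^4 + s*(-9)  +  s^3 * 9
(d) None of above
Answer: c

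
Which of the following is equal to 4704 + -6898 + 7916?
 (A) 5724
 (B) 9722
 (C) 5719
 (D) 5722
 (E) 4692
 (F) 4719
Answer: D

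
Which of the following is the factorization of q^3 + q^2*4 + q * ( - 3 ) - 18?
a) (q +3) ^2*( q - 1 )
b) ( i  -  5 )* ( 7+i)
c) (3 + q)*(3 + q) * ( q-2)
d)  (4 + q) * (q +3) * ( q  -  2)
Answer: c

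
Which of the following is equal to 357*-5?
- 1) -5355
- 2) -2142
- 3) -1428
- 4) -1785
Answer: 4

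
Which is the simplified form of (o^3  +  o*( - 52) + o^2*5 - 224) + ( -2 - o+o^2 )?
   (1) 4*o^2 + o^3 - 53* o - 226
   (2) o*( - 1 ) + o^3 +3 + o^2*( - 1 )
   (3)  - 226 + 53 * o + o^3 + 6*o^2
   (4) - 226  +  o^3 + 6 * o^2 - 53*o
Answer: 4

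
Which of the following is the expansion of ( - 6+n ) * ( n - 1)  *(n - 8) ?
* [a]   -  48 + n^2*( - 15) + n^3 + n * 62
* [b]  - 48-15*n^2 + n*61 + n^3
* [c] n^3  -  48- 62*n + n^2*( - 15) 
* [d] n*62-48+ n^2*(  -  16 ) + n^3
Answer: a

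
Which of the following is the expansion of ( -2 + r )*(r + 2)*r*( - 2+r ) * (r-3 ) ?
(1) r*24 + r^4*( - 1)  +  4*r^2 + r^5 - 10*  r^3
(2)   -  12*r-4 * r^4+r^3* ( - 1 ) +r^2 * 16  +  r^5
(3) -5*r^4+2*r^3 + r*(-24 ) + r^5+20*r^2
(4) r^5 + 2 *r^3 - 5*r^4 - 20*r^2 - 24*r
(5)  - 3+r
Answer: 3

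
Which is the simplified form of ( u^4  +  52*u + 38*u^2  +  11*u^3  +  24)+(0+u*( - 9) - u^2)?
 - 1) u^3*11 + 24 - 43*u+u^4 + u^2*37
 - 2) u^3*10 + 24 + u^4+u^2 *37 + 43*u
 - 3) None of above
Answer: 3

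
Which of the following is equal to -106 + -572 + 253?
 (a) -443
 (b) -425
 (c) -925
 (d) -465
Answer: b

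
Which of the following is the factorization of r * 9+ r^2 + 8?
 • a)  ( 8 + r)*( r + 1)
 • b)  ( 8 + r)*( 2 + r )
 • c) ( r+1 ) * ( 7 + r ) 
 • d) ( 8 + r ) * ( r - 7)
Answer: a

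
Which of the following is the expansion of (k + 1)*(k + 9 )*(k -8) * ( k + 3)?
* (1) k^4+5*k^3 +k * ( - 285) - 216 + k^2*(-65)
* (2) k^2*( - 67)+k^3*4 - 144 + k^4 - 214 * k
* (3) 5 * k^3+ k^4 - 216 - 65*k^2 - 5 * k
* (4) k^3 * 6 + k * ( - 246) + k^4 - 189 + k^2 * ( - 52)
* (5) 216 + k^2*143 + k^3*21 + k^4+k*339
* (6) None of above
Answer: 1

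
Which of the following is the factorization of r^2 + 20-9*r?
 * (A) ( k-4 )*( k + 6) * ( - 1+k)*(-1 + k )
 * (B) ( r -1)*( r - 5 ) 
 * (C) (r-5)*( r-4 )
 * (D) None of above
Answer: C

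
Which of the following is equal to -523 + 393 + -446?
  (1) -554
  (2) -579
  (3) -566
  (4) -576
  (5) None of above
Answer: 4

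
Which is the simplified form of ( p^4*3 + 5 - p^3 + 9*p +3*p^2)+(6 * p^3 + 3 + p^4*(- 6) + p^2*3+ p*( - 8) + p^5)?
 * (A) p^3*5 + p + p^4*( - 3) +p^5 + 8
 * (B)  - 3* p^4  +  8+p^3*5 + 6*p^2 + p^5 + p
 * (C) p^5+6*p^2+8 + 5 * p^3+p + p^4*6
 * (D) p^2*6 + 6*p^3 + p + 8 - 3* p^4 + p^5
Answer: B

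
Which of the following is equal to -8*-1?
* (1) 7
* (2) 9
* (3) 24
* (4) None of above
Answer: 4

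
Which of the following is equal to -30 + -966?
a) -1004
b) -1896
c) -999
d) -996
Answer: d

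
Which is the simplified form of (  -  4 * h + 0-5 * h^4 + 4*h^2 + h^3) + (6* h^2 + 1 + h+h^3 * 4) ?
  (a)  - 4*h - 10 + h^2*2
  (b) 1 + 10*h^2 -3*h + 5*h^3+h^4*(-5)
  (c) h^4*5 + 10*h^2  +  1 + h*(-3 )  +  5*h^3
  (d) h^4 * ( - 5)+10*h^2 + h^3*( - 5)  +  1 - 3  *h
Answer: b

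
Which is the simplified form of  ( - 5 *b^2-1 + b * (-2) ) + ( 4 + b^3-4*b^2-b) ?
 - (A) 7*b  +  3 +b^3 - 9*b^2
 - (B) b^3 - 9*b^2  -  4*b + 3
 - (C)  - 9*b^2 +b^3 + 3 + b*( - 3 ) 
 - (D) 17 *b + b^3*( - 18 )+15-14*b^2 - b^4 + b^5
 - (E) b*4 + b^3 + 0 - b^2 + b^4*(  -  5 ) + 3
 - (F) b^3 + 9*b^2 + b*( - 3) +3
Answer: C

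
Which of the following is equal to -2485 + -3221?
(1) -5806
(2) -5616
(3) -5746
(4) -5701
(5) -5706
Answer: 5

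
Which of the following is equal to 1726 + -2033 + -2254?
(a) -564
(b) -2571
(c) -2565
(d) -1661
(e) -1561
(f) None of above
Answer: f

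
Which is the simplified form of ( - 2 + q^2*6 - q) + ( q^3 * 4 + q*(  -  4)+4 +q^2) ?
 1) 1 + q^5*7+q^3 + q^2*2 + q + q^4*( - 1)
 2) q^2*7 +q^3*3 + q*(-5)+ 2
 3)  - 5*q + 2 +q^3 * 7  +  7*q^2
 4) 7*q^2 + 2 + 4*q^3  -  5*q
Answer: 4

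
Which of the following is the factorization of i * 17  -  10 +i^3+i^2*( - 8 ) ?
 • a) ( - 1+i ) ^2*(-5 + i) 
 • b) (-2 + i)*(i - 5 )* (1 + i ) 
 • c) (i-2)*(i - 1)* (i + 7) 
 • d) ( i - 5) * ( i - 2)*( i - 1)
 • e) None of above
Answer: d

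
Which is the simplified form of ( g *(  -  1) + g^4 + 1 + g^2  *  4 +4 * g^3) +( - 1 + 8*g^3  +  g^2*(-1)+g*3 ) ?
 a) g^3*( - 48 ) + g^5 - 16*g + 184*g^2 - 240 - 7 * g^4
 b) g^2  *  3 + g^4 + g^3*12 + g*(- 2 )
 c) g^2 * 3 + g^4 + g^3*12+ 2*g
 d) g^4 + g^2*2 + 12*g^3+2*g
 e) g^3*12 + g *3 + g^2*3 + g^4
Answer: c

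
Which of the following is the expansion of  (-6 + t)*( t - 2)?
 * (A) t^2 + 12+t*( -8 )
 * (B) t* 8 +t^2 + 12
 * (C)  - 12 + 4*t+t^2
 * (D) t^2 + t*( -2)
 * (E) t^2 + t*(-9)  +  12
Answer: A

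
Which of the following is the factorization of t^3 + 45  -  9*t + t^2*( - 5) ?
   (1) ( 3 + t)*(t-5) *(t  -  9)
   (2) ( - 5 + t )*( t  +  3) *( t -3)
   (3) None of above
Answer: 2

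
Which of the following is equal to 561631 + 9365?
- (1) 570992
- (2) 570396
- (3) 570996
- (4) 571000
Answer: 3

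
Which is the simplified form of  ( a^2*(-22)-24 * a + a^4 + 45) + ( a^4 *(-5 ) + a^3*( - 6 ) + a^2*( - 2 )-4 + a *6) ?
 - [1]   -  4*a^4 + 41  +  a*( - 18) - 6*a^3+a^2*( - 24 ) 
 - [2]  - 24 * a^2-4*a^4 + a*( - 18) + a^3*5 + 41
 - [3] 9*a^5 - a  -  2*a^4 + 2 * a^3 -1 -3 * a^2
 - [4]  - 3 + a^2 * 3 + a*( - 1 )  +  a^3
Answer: 1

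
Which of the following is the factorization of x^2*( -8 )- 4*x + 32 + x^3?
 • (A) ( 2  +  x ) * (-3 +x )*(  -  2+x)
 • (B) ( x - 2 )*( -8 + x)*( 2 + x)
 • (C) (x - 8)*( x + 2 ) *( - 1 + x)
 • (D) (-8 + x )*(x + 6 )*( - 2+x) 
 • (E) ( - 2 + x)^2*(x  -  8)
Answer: B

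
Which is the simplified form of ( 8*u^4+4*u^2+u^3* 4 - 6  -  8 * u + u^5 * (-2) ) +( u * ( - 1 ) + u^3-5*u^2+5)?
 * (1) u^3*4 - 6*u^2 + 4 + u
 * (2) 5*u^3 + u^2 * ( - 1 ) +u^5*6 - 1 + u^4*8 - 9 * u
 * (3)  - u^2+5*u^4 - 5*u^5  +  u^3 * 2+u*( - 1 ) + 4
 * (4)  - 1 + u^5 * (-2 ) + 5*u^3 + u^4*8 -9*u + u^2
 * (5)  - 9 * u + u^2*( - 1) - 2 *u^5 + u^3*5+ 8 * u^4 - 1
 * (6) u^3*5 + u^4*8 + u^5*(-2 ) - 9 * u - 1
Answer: 5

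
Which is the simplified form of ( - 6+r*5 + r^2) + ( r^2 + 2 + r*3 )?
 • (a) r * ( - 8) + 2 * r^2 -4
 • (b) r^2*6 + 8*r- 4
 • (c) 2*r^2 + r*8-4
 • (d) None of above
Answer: c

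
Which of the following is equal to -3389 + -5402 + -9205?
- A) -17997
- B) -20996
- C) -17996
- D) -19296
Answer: C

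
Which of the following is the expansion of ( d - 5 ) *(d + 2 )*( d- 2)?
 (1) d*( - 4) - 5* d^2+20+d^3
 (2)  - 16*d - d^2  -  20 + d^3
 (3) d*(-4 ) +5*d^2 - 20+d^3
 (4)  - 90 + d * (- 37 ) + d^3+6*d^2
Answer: 1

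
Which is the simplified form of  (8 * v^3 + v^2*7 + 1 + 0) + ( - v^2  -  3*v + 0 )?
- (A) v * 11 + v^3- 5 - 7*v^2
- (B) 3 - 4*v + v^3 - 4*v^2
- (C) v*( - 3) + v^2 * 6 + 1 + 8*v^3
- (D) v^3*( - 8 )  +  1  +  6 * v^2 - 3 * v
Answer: C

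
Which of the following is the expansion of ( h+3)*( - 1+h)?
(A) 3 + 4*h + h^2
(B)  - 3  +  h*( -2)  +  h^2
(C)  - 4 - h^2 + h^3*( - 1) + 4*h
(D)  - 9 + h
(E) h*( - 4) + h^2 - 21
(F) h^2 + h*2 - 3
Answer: F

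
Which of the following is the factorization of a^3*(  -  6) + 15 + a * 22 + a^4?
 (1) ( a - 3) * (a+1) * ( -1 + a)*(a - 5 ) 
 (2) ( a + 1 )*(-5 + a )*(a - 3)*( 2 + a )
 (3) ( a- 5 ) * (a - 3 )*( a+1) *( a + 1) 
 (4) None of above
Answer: 3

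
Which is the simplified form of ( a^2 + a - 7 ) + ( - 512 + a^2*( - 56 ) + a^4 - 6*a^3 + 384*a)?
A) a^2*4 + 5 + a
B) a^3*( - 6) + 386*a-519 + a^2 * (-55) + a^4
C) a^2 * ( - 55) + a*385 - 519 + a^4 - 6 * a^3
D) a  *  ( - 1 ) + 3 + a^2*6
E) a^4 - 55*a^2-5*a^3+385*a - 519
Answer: C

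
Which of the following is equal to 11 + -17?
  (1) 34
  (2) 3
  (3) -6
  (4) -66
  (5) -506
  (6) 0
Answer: 3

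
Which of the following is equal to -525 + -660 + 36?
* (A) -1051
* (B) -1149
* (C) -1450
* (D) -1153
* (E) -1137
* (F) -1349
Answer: B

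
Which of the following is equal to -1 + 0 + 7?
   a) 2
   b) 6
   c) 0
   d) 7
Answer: b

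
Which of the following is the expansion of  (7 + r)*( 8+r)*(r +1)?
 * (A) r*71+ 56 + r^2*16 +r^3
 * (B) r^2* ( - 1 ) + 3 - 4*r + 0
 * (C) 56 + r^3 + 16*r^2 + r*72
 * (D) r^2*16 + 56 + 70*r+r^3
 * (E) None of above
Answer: A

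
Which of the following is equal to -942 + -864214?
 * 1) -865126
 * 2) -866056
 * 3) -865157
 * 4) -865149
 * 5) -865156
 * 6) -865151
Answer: 5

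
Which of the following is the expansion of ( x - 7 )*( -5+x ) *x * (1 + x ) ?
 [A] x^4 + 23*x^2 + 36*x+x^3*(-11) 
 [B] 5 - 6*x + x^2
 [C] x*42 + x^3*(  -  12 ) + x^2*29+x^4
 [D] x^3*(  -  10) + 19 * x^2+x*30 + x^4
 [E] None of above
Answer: E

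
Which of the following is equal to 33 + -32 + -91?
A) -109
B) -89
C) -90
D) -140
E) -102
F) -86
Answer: C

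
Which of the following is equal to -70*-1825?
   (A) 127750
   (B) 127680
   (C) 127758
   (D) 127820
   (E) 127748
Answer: A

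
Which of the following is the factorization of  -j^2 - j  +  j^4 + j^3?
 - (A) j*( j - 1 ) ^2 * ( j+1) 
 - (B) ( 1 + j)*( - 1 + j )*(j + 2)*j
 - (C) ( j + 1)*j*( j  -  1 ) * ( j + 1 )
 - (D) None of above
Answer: C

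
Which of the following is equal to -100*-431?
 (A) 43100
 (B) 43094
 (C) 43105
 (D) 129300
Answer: A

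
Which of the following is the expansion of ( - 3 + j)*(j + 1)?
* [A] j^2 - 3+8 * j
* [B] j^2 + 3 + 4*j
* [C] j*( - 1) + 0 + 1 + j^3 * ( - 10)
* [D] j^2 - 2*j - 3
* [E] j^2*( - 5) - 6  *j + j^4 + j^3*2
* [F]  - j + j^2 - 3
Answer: D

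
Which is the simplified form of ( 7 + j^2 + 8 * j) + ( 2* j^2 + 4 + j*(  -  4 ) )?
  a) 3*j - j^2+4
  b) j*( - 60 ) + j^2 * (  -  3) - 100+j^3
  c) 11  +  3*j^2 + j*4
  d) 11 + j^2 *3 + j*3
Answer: c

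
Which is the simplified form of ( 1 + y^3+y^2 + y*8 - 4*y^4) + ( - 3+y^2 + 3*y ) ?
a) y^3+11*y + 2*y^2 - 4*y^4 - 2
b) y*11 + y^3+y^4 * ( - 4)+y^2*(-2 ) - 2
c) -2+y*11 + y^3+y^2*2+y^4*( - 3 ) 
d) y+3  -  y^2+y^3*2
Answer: a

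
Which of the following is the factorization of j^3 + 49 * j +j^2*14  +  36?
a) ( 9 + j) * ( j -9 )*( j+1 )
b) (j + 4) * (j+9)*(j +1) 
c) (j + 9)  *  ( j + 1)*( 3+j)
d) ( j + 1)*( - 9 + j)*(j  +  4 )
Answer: b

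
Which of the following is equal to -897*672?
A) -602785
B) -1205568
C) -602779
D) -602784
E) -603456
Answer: D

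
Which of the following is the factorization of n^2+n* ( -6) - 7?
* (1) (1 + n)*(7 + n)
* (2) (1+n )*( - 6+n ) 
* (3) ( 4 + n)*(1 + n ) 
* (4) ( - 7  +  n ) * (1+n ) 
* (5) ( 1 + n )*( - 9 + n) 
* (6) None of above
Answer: 4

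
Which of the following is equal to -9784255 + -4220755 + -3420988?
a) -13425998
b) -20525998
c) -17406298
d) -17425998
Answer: d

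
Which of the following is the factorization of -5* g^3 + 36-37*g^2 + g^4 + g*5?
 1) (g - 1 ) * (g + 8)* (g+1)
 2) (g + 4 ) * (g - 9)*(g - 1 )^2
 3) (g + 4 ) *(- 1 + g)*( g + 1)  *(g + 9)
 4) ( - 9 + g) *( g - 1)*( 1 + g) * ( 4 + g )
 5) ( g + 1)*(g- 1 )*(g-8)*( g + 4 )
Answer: 4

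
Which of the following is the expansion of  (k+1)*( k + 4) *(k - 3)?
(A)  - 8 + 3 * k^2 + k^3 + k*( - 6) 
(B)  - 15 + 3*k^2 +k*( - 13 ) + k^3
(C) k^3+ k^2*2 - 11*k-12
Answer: C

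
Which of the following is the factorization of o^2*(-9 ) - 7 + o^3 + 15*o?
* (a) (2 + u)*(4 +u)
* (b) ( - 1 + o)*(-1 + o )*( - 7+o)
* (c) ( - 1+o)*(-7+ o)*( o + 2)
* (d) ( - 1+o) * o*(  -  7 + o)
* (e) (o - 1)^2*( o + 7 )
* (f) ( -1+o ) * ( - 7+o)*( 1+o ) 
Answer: b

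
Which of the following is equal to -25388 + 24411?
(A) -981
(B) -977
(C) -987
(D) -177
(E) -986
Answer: B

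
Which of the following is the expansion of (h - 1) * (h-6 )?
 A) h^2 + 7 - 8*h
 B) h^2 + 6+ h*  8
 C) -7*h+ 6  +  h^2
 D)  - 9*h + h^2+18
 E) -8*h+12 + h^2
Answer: C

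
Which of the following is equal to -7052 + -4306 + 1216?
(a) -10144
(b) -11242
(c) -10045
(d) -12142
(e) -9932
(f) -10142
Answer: f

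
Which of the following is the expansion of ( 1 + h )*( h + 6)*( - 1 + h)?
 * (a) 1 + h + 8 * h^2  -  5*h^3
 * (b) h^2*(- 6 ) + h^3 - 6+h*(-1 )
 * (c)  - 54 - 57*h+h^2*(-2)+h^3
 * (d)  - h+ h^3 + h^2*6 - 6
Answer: d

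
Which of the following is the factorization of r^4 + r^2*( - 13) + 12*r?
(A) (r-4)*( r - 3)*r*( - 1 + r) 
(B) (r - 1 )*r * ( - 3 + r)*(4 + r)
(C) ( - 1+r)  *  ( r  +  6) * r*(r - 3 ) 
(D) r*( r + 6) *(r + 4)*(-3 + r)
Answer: B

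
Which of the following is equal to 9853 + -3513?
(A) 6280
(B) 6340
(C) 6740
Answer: B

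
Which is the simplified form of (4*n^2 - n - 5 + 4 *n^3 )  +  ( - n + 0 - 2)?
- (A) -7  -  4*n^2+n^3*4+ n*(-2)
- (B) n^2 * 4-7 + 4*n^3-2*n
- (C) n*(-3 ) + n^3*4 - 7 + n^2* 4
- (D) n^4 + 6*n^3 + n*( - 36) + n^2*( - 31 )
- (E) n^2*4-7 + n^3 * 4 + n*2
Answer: B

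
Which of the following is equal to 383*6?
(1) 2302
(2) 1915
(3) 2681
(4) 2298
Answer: 4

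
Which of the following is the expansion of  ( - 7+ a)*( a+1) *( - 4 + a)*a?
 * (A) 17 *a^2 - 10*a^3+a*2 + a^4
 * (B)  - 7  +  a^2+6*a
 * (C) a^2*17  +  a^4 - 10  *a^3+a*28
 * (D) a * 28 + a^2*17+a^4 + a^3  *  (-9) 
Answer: C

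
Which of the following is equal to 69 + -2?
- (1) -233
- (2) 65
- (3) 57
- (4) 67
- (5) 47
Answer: 4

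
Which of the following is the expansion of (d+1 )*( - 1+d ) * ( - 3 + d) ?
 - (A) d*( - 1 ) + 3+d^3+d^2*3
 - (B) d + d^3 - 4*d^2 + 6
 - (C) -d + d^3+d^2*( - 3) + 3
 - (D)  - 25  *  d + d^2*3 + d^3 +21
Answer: C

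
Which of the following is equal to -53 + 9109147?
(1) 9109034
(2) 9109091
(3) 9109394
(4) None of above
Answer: 4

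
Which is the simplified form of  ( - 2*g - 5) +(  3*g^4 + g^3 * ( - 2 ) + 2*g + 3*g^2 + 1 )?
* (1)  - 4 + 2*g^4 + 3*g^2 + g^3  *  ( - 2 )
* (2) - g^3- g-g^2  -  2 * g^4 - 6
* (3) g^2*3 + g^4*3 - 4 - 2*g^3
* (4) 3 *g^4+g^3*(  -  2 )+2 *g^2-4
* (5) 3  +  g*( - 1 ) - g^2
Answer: 3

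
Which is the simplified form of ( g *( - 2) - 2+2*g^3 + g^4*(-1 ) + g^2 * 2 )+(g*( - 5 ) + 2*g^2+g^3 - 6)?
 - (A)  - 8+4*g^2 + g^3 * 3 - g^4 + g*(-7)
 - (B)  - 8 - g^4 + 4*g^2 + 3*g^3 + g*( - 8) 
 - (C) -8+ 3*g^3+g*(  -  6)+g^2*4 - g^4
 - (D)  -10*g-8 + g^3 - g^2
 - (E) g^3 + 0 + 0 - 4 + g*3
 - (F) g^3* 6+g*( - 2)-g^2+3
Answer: A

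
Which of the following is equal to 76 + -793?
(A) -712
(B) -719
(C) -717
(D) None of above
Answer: C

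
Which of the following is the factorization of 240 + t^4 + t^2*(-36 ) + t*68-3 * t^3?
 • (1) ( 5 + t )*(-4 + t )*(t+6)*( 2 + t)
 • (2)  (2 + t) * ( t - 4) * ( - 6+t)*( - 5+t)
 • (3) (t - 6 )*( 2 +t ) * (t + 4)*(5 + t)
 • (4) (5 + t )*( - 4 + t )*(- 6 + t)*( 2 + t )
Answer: 4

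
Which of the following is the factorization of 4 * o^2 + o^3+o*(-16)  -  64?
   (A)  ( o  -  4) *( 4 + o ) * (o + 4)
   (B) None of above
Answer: A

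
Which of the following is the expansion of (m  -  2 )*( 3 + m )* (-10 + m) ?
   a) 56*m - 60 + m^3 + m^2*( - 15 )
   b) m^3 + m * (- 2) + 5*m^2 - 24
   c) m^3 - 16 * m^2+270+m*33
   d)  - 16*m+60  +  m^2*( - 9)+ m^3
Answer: d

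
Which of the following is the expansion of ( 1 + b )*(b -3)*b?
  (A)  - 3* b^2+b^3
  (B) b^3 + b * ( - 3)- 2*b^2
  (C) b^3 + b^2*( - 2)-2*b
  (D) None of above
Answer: B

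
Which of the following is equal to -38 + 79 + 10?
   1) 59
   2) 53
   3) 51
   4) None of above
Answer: 3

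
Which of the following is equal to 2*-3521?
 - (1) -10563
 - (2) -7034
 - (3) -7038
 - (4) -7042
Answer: 4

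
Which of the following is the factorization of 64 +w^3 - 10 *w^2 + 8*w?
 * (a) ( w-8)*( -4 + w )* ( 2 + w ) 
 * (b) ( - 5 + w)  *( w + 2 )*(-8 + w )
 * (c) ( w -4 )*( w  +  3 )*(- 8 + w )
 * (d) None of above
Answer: a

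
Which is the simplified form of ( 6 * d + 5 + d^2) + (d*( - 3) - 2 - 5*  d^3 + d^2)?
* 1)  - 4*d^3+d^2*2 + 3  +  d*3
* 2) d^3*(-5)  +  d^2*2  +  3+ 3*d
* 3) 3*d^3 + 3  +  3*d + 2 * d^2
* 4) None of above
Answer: 2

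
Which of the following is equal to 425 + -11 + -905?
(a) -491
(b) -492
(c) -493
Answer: a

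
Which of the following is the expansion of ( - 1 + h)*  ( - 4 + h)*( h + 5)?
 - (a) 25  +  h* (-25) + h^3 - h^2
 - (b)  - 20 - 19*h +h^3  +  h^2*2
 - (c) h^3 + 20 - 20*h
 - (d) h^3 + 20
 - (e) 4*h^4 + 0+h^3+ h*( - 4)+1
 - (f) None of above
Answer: f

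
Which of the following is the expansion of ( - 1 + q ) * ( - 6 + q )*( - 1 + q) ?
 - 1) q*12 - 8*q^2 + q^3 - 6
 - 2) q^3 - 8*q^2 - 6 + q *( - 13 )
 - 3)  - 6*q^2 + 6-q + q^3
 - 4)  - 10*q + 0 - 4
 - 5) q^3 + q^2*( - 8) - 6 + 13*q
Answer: 5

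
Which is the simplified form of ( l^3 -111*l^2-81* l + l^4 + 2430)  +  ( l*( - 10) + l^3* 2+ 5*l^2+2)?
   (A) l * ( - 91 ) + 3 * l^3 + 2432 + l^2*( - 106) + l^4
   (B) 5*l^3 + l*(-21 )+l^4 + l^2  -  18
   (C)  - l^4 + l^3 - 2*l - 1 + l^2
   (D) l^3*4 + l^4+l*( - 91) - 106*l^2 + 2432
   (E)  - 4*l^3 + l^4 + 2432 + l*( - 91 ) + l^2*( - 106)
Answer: A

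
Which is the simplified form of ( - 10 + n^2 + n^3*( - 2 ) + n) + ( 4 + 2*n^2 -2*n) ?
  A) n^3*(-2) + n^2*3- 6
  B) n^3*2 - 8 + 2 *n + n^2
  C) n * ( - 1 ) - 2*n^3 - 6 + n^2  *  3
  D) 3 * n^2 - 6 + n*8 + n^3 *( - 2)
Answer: C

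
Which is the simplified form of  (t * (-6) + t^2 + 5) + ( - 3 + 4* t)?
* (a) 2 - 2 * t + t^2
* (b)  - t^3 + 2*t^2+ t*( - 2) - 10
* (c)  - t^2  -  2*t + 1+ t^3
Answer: a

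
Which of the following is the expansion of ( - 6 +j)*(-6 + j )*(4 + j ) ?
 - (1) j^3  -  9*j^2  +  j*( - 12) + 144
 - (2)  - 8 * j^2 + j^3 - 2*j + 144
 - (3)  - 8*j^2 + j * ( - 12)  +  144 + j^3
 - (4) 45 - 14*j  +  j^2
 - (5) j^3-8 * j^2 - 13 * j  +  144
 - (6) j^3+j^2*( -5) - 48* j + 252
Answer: 3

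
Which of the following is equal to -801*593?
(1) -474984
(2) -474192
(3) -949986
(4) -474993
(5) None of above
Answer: 4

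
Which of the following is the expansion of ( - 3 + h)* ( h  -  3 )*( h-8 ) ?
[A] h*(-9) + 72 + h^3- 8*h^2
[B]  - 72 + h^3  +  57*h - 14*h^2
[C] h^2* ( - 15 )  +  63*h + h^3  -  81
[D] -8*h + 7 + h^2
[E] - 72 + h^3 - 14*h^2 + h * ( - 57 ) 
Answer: B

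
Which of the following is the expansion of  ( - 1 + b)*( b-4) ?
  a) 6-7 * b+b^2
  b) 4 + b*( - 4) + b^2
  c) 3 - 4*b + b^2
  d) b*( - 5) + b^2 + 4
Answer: d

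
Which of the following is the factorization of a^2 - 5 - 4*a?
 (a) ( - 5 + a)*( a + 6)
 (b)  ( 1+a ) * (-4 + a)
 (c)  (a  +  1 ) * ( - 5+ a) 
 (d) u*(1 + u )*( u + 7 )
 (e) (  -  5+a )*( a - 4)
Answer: c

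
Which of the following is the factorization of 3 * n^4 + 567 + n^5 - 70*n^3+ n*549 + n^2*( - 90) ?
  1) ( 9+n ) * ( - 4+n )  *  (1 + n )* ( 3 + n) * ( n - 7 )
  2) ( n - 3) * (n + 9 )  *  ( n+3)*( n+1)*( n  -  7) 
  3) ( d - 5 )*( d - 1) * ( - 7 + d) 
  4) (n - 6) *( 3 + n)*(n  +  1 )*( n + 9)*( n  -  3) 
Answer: 2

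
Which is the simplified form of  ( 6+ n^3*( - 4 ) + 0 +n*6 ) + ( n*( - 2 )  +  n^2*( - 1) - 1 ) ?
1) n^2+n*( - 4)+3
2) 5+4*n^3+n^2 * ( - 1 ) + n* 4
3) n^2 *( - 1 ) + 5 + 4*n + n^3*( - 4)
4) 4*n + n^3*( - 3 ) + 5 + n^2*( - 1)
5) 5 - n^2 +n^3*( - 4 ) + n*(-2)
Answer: 3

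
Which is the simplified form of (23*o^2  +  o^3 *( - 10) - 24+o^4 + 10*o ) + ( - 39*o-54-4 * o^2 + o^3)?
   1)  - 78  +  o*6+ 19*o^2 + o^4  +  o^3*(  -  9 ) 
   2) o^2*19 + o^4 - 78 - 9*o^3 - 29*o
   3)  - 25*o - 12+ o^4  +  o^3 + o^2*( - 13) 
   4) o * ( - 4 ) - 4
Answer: 2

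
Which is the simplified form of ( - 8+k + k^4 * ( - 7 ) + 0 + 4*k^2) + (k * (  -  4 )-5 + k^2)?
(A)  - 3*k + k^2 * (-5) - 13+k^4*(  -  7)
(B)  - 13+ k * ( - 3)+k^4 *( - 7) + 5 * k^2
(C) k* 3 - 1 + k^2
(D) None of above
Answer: B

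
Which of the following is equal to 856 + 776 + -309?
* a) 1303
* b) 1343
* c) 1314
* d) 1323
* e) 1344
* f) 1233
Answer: d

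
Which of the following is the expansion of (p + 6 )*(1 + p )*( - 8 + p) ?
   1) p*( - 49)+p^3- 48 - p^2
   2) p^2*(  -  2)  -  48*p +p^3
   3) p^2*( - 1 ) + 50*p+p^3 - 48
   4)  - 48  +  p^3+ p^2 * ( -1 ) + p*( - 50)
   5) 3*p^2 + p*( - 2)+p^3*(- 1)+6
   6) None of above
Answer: 4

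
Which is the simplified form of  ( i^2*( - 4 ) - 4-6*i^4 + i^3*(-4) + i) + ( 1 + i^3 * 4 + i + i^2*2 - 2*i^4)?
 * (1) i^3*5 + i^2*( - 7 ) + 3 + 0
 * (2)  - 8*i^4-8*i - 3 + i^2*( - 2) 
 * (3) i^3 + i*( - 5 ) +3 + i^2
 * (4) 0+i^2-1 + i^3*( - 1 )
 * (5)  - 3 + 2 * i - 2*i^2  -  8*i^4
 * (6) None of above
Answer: 5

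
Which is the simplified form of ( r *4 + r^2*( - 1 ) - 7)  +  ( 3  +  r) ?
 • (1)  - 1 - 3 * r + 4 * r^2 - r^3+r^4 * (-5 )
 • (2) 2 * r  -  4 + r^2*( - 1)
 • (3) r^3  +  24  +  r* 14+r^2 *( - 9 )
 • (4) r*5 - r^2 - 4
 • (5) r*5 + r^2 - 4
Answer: 4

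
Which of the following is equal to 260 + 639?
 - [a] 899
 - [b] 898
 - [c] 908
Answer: a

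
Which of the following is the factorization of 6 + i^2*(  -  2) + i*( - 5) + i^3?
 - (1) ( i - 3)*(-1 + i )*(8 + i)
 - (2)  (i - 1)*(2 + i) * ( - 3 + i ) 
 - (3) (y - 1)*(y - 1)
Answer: 2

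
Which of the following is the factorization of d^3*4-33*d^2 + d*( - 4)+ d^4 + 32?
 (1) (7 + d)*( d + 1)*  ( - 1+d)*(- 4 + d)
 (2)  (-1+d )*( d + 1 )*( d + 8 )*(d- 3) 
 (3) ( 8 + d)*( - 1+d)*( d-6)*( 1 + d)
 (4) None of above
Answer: 4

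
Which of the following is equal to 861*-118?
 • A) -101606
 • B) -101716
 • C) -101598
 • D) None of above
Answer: C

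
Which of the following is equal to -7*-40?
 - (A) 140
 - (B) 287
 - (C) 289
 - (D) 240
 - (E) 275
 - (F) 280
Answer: F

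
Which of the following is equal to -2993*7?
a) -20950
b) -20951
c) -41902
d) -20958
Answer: b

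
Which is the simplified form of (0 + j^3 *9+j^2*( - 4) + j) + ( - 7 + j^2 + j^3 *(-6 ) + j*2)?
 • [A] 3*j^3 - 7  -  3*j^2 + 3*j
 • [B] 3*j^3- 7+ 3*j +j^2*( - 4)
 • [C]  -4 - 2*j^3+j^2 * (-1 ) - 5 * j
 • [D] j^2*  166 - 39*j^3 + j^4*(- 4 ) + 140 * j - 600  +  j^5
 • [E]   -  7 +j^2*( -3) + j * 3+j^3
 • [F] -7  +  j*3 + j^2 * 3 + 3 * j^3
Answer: A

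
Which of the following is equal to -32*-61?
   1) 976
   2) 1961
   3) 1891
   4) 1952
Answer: 4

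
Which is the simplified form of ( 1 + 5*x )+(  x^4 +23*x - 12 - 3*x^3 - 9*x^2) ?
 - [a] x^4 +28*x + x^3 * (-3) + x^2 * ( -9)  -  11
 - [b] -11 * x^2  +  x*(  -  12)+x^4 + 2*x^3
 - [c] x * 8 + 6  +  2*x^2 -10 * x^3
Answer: a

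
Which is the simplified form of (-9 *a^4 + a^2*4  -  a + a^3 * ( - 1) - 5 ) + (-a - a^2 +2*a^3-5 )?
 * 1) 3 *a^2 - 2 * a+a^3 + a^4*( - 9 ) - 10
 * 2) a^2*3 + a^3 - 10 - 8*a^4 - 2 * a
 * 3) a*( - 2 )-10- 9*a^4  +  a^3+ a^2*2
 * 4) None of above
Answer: 1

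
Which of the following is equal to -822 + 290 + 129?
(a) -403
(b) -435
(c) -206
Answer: a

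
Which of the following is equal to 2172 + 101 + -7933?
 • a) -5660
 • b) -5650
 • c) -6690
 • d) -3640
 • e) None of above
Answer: a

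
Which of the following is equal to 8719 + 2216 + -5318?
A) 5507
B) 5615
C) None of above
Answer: C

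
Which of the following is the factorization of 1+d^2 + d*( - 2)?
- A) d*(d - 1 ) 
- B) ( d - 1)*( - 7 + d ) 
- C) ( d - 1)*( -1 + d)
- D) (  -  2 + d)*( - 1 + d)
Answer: C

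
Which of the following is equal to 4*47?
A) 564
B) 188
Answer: B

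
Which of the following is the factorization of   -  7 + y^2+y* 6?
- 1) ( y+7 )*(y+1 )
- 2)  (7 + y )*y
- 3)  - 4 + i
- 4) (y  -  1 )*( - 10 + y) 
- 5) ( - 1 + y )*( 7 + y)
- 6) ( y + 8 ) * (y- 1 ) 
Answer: 5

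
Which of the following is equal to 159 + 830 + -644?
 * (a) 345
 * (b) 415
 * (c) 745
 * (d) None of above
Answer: a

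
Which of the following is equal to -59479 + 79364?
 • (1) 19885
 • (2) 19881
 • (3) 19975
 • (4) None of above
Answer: 1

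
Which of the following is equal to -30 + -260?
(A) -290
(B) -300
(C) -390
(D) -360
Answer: A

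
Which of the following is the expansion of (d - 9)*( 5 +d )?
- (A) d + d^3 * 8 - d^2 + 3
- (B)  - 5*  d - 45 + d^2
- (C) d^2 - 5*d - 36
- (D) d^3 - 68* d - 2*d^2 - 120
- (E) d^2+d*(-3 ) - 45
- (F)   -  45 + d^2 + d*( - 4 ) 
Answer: F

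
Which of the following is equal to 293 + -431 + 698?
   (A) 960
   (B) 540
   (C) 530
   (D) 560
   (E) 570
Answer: D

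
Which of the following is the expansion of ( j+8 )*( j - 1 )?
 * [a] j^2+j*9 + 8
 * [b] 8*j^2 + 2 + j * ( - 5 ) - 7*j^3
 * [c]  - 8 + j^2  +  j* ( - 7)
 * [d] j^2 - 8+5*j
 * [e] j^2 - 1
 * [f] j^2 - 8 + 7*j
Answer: f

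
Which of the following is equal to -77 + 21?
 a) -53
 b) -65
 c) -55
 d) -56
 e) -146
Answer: d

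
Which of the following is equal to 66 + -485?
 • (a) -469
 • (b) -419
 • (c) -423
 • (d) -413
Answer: b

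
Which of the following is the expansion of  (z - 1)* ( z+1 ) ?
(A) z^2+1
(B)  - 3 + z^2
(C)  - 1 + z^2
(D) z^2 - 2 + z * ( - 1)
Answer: C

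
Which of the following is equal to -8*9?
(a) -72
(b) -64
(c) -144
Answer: a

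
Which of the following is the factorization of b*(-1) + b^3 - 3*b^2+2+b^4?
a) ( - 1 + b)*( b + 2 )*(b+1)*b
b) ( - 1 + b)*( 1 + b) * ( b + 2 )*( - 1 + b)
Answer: b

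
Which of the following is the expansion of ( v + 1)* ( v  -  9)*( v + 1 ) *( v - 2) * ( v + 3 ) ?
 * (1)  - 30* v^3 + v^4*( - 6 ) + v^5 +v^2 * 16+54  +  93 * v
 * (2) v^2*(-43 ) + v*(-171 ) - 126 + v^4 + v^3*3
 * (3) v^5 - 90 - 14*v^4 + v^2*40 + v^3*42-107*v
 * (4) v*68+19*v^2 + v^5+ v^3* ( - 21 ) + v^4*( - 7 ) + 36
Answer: 1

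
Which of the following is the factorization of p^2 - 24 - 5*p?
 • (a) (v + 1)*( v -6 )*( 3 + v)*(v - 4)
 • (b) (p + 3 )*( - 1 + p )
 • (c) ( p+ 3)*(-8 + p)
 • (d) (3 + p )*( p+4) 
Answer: c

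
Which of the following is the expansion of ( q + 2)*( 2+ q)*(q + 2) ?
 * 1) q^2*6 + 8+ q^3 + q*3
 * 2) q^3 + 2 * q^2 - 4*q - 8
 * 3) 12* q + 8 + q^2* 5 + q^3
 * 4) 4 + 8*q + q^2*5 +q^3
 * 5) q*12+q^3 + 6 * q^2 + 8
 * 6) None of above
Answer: 5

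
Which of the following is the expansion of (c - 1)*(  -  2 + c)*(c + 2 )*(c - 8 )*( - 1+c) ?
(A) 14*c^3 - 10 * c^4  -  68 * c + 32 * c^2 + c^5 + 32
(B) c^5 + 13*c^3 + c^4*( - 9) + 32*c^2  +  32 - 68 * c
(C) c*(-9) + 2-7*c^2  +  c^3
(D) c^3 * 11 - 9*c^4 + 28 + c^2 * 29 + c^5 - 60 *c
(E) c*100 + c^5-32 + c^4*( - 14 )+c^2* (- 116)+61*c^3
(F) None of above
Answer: F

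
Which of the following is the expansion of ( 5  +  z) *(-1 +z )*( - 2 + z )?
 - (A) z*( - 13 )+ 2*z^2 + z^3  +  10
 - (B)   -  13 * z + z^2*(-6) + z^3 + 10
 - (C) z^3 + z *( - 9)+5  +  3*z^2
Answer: A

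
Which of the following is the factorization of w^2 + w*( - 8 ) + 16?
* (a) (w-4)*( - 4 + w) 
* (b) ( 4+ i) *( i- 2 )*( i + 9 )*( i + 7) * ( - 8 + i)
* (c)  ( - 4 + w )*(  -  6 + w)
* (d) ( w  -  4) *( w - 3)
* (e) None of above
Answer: a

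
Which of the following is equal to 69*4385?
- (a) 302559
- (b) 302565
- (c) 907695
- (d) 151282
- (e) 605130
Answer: b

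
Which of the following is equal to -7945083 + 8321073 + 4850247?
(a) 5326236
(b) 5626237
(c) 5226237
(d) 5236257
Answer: c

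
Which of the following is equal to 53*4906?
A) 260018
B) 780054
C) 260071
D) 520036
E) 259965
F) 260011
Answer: A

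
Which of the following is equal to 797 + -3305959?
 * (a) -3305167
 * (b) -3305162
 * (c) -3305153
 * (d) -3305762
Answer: b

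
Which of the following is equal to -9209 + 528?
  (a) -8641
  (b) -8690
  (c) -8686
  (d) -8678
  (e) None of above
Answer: e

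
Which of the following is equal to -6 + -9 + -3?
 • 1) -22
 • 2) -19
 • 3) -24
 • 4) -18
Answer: 4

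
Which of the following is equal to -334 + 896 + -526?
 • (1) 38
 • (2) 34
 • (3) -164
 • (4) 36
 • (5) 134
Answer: 4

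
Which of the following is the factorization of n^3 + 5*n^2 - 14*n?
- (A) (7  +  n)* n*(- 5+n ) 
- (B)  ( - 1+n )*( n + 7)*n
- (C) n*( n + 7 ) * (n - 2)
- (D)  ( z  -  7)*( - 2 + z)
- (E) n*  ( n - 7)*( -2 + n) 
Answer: C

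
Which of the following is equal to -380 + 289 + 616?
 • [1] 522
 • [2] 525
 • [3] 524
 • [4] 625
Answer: 2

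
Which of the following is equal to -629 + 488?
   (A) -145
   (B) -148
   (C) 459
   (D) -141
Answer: D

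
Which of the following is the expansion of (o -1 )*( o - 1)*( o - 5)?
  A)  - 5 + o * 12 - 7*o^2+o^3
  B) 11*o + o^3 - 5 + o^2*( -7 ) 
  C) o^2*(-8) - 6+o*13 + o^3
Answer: B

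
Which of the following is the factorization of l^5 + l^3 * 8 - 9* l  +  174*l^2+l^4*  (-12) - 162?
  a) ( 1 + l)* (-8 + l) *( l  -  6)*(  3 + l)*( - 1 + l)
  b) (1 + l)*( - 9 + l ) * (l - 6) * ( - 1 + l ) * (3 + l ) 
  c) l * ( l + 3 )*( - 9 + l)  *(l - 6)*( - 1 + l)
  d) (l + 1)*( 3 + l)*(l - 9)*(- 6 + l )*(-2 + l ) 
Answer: b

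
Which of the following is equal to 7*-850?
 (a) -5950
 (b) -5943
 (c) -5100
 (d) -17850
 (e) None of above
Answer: a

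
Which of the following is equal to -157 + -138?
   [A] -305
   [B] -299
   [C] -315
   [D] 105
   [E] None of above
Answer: E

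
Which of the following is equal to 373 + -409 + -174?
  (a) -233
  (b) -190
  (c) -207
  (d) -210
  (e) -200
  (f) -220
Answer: d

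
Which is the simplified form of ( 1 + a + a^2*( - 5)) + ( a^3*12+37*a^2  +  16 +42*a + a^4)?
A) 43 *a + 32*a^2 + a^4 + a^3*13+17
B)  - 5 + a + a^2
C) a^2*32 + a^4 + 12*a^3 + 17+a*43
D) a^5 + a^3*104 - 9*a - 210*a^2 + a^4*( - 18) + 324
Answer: C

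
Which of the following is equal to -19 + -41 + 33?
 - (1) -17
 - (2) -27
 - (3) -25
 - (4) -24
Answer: 2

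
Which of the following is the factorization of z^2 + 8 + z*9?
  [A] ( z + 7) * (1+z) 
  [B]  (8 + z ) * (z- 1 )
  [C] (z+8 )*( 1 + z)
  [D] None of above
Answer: C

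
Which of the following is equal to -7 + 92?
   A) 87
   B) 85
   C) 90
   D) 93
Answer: B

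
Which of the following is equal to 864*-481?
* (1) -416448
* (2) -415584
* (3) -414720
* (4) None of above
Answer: 2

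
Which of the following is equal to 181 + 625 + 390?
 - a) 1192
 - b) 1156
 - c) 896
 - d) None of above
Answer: d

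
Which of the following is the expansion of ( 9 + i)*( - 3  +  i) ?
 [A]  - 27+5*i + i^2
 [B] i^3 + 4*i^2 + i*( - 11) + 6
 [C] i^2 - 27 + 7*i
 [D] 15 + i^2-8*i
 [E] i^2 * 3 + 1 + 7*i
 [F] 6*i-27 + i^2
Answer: F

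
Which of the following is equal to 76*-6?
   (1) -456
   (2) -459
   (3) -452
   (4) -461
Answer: 1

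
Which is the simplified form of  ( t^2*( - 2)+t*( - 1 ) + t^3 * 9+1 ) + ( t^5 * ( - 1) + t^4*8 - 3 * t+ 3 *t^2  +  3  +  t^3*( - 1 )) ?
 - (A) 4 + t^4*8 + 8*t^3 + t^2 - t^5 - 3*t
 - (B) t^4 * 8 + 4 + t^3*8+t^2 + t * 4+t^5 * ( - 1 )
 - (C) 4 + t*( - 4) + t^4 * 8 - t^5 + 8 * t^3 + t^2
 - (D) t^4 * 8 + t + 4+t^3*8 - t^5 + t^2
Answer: C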